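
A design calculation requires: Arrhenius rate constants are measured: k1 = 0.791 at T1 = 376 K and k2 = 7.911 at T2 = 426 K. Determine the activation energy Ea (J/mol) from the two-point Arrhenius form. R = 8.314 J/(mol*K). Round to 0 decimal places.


Ea = R * ln(k2/k1) / (1/T1 - 1/T2)
ln(k2/k1) = ln(7.911/0.791) = 2.3027115
1/T1 - 1/T2 = 1/376 - 1/426 = 0.000312156628
Ea = 8.314 * 2.3027115 / 0.000312156628
Ea = 61331 J/mol


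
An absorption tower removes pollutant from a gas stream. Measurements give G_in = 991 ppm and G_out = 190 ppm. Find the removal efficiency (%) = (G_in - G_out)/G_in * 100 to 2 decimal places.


Efficiency = (G_in - G_out) / G_in * 100%
Efficiency = (991 - 190) / 991 * 100
Efficiency = 801 / 991 * 100
Efficiency = 80.83%


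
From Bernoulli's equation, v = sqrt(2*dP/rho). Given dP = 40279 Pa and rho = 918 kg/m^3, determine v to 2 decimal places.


v = sqrt(2*dP/rho)
v = sqrt(2*40279/918)
v = sqrt(87.753813)
v = 9.37 m/s


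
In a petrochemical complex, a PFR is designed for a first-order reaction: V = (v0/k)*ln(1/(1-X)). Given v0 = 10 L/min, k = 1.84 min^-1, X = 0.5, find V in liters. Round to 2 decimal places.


V = (v0/k) * ln(1/(1-X))
V = (10/1.84) * ln(1/(1-0.5))
V = 5.434783 * ln(2.0)
V = 5.434783 * 0.693147
V = 3.77 L


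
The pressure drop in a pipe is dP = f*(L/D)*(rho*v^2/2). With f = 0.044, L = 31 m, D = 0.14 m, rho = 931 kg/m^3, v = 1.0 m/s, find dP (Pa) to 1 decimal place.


dP = f * (L/D) * (rho*v^2/2)
dP = 0.044 * (31/0.14) * (931*1.0^2/2)
L/D = 221.42857143
rho*v^2/2 = 931*1.0/2 = 465.5
dP = 0.044 * 221.42857143 * 465.5
dP = 4535.3 Pa


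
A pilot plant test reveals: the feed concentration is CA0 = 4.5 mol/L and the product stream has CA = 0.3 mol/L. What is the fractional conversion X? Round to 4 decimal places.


X = (CA0 - CA) / CA0
X = (4.5 - 0.3) / 4.5
X = 4.2 / 4.5
X = 0.9333


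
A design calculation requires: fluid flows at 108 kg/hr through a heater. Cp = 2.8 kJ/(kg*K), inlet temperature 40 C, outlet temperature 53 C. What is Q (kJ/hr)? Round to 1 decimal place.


Q = m_dot * Cp * (T2 - T1)
Q = 108 * 2.8 * (53 - 40)
Q = 108 * 2.8 * 13
Q = 3931.2 kJ/hr


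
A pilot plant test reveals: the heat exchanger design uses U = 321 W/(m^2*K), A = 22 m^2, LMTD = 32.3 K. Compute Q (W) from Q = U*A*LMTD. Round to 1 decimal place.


Q = U * A * LMTD
Q = 321 * 22 * 32.3
Q = 228102.6 W


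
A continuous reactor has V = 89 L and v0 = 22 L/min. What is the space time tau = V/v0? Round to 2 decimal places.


tau = V / v0
tau = 89 / 22
tau = 4.05 min


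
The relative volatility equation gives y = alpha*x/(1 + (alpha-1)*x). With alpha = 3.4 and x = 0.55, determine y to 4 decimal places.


y = alpha*x / (1 + (alpha-1)*x)
y = 3.4*0.55 / (1 + (3.4-1)*0.55)
y = 1.87 / (1 + 1.32)
y = 1.87 / 2.32
y = 0.8060


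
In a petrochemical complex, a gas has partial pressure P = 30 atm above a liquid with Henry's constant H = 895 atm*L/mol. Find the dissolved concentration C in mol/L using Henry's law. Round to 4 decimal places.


C = P / H
C = 30 / 895
C = 0.0335 mol/L


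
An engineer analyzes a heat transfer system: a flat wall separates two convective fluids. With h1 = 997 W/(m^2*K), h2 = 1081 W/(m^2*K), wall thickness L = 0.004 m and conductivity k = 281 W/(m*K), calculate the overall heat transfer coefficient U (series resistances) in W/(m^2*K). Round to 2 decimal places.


1/U = 1/h1 + L/k + 1/h2
1/U = 1/997 + 0.004/281 + 1/1081
1/U = 0.001003009 + 1.42349e-05 + 0.0009250694
1/U = 0.0019423133
U = 514.85 W/(m^2*K)


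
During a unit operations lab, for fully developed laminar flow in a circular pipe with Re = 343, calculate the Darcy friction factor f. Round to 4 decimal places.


f = 64 / Re
f = 64 / 343
f = 0.1866


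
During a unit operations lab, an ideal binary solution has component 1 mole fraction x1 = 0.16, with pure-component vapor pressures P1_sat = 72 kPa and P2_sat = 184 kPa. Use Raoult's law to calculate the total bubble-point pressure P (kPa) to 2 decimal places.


P = x1*P1_sat + x2*P2_sat
x2 = 1 - x1 = 1 - 0.16 = 0.84
P = 0.16*72 + 0.84*184
P = 11.52 + 154.56
P = 166.08 kPa


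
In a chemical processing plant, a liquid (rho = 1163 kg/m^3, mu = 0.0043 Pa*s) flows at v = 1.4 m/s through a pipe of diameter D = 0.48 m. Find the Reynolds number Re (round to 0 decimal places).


Re = rho * v * D / mu
Re = 1163 * 1.4 * 0.48 / 0.0043
Re = 781.536 / 0.0043
Re = 181753


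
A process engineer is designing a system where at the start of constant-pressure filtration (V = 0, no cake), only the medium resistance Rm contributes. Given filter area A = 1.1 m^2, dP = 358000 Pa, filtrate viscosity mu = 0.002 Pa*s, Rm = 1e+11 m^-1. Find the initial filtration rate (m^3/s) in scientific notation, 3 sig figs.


rate = A * dP / (mu * Rm)
rate = 1.1 * 358000 / (0.002 * 1e+11)
rate = 393800.0 / 2.000e+08
rate = 1.97e-03 m^3/s


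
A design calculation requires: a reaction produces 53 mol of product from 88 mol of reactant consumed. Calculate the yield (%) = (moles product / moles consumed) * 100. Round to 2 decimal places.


Yield = (moles product / moles consumed) * 100%
Yield = (53 / 88) * 100
Yield = 0.6023 * 100
Yield = 60.23%


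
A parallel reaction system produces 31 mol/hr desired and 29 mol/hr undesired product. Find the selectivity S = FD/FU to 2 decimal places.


S = desired product rate / undesired product rate
S = 31 / 29
S = 1.07


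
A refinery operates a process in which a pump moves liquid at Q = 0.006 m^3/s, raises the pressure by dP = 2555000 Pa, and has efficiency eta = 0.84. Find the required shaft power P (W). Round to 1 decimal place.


P = Q * dP / eta
P = 0.006 * 2555000 / 0.84
P = 15330.0 / 0.84
P = 18250.0 W


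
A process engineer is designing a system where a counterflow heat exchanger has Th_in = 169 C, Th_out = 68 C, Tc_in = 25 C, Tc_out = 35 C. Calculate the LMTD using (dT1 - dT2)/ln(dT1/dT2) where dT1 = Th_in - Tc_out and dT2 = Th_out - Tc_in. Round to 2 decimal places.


dT1 = Th_in - Tc_out = 169 - 35 = 134
dT2 = Th_out - Tc_in = 68 - 25 = 43
LMTD = (dT1 - dT2) / ln(dT1/dT2)
LMTD = (134 - 43) / ln(134/43)
LMTD = 80.06 K


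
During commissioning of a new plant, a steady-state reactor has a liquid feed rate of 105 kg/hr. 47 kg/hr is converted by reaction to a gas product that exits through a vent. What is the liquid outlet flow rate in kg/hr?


Steady-state mass balance on the main outlet: F_out = F_in - F_removed
F_out = 105 - 47
F_out = 58 kg/hr


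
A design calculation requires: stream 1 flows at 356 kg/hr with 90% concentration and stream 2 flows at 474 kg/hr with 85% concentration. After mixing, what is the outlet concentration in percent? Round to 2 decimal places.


Mass balance on solute: F1*x1 + F2*x2 = F3*x3
F3 = F1 + F2 = 356 + 474 = 830 kg/hr
x3 = (F1*x1 + F2*x2)/F3
x3 = (356*0.9 + 474*0.85) / 830
x3 = 87.14%


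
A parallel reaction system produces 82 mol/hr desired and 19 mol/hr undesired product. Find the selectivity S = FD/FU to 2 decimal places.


S = desired product rate / undesired product rate
S = 82 / 19
S = 4.32


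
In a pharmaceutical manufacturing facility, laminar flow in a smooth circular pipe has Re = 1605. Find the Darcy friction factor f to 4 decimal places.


f = 64 / Re
f = 64 / 1605
f = 0.0399


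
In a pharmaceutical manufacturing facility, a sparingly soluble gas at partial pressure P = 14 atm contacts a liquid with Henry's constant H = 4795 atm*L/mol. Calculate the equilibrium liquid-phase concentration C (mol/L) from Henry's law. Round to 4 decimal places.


C = P / H
C = 14 / 4795
C = 0.0029 mol/L


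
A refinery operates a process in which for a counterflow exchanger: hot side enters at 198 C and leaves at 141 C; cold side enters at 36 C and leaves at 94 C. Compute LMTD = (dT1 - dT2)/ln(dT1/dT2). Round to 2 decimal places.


dT1 = Th_in - Tc_out = 198 - 94 = 104
dT2 = Th_out - Tc_in = 141 - 36 = 105
LMTD = (dT1 - dT2) / ln(dT1/dT2)
LMTD = (104 - 105) / ln(104/105)
LMTD = 104.50 K


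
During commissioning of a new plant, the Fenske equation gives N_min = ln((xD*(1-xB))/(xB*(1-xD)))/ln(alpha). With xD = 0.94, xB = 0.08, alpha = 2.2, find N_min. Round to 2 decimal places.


N_min = ln((xD*(1-xB))/(xB*(1-xD))) / ln(alpha)
Numerator inside ln: 0.8648 / 0.0048 = 180.166667
ln(180.166667) = 5.193882
ln(alpha) = ln(2.2) = 0.788457
N_min = 5.193882 / 0.788457 = 6.59


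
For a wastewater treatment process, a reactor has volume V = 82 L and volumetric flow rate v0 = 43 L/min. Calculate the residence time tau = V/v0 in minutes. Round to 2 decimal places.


tau = V / v0
tau = 82 / 43
tau = 1.91 min


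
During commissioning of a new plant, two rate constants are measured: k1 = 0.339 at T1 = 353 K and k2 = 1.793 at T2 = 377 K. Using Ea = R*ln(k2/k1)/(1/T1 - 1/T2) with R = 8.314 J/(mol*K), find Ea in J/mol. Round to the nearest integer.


Ea = R * ln(k2/k1) / (1/T1 - 1/T2)
ln(k2/k1) = ln(1.793/0.339) = 1.6656454
1/T1 - 1/T2 = 1/353 - 1/377 = 0.000180341296
Ea = 8.314 * 1.6656454 / 0.000180341296
Ea = 76789 J/mol


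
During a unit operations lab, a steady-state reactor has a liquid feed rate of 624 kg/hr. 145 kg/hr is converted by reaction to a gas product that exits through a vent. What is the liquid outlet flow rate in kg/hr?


Steady-state mass balance on the main outlet: F_out = F_in - F_removed
F_out = 624 - 145
F_out = 479 kg/hr


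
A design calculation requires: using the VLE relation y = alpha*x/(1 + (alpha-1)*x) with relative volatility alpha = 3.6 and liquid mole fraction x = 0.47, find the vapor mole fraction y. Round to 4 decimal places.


y = alpha*x / (1 + (alpha-1)*x)
y = 3.6*0.47 / (1 + (3.6-1)*0.47)
y = 1.692 / (1 + 1.222)
y = 1.692 / 2.222
y = 0.7615


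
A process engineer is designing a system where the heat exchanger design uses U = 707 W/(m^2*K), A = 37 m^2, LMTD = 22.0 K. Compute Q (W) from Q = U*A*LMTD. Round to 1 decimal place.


Q = U * A * LMTD
Q = 707 * 37 * 22.0
Q = 575498.0 W


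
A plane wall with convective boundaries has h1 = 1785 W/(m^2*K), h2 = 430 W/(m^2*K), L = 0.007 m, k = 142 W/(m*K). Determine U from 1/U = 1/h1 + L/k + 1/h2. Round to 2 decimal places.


1/U = 1/h1 + L/k + 1/h2
1/U = 1/1785 + 0.007/142 + 1/430
1/U = 0.0005602241 + 4.92958e-05 + 0.0023255814
1/U = 0.0029351013
U = 340.70 W/(m^2*K)


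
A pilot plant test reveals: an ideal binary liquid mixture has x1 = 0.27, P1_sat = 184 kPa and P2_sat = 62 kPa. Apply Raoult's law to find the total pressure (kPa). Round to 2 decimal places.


P = x1*P1_sat + x2*P2_sat
x2 = 1 - x1 = 1 - 0.27 = 0.73
P = 0.27*184 + 0.73*62
P = 49.68 + 45.26
P = 94.94 kPa


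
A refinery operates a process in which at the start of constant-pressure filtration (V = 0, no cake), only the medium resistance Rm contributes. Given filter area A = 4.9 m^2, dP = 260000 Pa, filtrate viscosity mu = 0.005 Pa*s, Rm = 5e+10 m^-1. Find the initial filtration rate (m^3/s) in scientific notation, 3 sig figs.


rate = A * dP / (mu * Rm)
rate = 4.9 * 260000 / (0.005 * 5e+10)
rate = 1274000.0 / 2.500e+08
rate = 5.10e-03 m^3/s


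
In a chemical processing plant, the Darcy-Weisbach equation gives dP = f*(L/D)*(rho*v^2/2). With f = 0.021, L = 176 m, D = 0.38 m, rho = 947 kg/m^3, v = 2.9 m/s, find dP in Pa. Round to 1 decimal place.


dP = f * (L/D) * (rho*v^2/2)
dP = 0.021 * (176/0.38) * (947*2.9^2/2)
L/D = 463.15789474
rho*v^2/2 = 947*8.41/2 = 3982.135
dP = 0.021 * 463.15789474 * 3982.135
dP = 38731.5 Pa


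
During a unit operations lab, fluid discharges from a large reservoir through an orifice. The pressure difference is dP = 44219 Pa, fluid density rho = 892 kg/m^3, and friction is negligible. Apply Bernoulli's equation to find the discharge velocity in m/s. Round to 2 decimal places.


v = sqrt(2*dP/rho)
v = sqrt(2*44219/892)
v = sqrt(99.14574)
v = 9.96 m/s


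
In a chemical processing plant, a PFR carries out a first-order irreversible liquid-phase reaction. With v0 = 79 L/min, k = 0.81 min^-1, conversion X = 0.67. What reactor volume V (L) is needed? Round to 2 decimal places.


V = (v0/k) * ln(1/(1-X))
V = (79/0.81) * ln(1/(1-0.67))
V = 97.530864 * ln(3.030303)
V = 97.530864 * 1.108663
V = 108.13 L


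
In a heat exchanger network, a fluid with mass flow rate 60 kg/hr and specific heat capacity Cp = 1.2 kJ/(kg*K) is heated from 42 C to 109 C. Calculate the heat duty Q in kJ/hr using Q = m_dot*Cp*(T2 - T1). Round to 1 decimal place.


Q = m_dot * Cp * (T2 - T1)
Q = 60 * 1.2 * (109 - 42)
Q = 60 * 1.2 * 67
Q = 4824.0 kJ/hr


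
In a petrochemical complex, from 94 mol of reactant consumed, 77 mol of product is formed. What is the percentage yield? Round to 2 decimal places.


Yield = (moles product / moles consumed) * 100%
Yield = (77 / 94) * 100
Yield = 0.8191 * 100
Yield = 81.91%


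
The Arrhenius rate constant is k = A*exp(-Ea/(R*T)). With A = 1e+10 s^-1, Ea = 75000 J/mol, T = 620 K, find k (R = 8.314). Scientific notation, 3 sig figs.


k = A * exp(-Ea/(R*T))
k = 1e+10 * exp(-75000 / (8.314 * 620))
k = 1e+10 * exp(-14.549885)
k = 4.80e+03


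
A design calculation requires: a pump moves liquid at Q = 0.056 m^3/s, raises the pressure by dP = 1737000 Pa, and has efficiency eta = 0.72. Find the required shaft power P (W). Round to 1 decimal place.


P = Q * dP / eta
P = 0.056 * 1737000 / 0.72
P = 97272.0 / 0.72
P = 135100.0 W


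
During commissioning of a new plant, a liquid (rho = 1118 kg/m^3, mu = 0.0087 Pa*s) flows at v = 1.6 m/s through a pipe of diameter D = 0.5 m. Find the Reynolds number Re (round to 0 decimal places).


Re = rho * v * D / mu
Re = 1118 * 1.6 * 0.5 / 0.0087
Re = 894.4 / 0.0087
Re = 102805


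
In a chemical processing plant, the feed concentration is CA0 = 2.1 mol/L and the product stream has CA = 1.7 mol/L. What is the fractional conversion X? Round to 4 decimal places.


X = (CA0 - CA) / CA0
X = (2.1 - 1.7) / 2.1
X = 0.4 / 2.1
X = 0.1905


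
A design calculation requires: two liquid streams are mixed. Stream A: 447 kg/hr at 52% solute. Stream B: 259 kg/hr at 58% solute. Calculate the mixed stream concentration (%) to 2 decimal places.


Mass balance on solute: F1*x1 + F2*x2 = F3*x3
F3 = F1 + F2 = 447 + 259 = 706 kg/hr
x3 = (F1*x1 + F2*x2)/F3
x3 = (447*0.52 + 259*0.58) / 706
x3 = 54.20%


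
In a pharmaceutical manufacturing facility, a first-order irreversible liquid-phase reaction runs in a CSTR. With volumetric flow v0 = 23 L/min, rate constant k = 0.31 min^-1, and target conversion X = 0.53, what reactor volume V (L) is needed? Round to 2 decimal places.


V = v0 * X / (k * (1 - X))
V = 23 * 0.53 / (0.31 * (1 - 0.53))
V = 12.19 / (0.31 * 0.47)
V = 12.19 / 0.1457
V = 83.67 L


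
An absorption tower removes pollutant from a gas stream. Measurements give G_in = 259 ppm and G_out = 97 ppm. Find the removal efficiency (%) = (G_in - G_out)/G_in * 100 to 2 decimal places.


Efficiency = (G_in - G_out) / G_in * 100%
Efficiency = (259 - 97) / 259 * 100
Efficiency = 162 / 259 * 100
Efficiency = 62.55%


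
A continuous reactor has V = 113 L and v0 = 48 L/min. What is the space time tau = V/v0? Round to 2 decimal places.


tau = V / v0
tau = 113 / 48
tau = 2.35 min


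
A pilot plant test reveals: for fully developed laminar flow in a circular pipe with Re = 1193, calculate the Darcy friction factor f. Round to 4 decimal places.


f = 64 / Re
f = 64 / 1193
f = 0.0536


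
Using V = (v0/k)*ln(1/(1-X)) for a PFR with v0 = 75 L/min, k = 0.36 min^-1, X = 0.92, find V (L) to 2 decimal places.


V = (v0/k) * ln(1/(1-X))
V = (75/0.36) * ln(1/(1-0.92))
V = 208.333333 * ln(12.5)
V = 208.333333 * 2.525729
V = 526.19 L


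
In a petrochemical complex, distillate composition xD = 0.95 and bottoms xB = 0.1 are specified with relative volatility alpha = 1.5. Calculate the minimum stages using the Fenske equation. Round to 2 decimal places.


N_min = ln((xD*(1-xB))/(xB*(1-xD))) / ln(alpha)
Numerator inside ln: 0.855 / 0.005 = 171.0
ln(171.0) = 5.141664
ln(alpha) = ln(1.5) = 0.405465
N_min = 5.141664 / 0.405465 = 12.68


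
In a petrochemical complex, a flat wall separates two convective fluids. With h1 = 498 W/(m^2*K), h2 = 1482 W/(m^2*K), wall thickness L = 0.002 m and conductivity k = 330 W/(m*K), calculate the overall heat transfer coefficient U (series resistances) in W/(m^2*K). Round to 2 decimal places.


1/U = 1/h1 + L/k + 1/h2
1/U = 1/498 + 0.002/330 + 1/1482
1/U = 0.0020080321 + 6.0606e-06 + 0.0006747638
1/U = 0.0026888565
U = 371.91 W/(m^2*K)


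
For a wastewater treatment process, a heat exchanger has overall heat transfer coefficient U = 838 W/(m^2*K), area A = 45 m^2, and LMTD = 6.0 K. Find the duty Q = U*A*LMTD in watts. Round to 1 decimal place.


Q = U * A * LMTD
Q = 838 * 45 * 6.0
Q = 226260.0 W


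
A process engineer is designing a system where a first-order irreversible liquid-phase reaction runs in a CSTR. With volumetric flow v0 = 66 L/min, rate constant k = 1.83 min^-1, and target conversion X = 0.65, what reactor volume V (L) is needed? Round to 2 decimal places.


V = v0 * X / (k * (1 - X))
V = 66 * 0.65 / (1.83 * (1 - 0.65))
V = 42.9 / (1.83 * 0.35)
V = 42.9 / 0.6405
V = 66.98 L


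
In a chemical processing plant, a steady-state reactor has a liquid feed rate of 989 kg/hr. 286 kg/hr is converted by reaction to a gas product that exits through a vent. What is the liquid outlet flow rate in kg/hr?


Steady-state mass balance on the main outlet: F_out = F_in - F_removed
F_out = 989 - 286
F_out = 703 kg/hr


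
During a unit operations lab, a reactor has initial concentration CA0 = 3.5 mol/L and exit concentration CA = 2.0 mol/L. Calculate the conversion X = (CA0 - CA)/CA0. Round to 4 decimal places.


X = (CA0 - CA) / CA0
X = (3.5 - 2.0) / 3.5
X = 1.5 / 3.5
X = 0.4286


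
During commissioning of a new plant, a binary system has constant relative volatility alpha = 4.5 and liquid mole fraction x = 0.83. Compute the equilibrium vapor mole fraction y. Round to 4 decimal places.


y = alpha*x / (1 + (alpha-1)*x)
y = 4.5*0.83 / (1 + (4.5-1)*0.83)
y = 3.735 / (1 + 2.905)
y = 3.735 / 3.905
y = 0.9565


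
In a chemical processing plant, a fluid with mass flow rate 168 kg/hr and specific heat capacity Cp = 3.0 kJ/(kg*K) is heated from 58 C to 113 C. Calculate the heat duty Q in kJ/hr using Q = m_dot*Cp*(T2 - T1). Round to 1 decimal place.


Q = m_dot * Cp * (T2 - T1)
Q = 168 * 3.0 * (113 - 58)
Q = 168 * 3.0 * 55
Q = 27720.0 kJ/hr


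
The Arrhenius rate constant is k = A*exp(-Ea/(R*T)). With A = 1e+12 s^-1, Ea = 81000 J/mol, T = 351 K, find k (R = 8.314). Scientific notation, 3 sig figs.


k = A * exp(-Ea/(R*T))
k = 1e+12 * exp(-81000 / (8.314 * 351))
k = 1e+12 * exp(-27.756703)
k = 8.82e-01


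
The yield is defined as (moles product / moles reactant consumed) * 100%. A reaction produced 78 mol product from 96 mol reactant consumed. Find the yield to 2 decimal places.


Yield = (moles product / moles consumed) * 100%
Yield = (78 / 96) * 100
Yield = 0.8125 * 100
Yield = 81.25%


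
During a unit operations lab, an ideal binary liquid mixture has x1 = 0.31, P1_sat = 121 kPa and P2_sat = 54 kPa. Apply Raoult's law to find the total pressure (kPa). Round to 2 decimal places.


P = x1*P1_sat + x2*P2_sat
x2 = 1 - x1 = 1 - 0.31 = 0.69
P = 0.31*121 + 0.69*54
P = 37.51 + 37.26
P = 74.77 kPa


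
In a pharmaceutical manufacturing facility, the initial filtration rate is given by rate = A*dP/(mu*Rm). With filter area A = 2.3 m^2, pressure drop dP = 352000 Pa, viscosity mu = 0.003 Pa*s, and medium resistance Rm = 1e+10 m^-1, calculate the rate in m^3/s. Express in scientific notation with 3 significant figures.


rate = A * dP / (mu * Rm)
rate = 2.3 * 352000 / (0.003 * 1e+10)
rate = 809600.0 / 3.000e+07
rate = 2.70e-02 m^3/s


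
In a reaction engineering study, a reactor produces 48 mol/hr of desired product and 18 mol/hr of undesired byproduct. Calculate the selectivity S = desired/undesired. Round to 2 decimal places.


S = desired product rate / undesired product rate
S = 48 / 18
S = 2.67


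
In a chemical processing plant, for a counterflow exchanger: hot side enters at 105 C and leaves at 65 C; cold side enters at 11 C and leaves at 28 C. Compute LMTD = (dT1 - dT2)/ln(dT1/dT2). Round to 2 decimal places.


dT1 = Th_in - Tc_out = 105 - 28 = 77
dT2 = Th_out - Tc_in = 65 - 11 = 54
LMTD = (dT1 - dT2) / ln(dT1/dT2)
LMTD = (77 - 54) / ln(77/54)
LMTD = 64.82 K


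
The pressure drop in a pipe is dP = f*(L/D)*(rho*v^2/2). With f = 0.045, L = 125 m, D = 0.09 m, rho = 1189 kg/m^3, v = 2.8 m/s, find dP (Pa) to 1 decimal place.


dP = f * (L/D) * (rho*v^2/2)
dP = 0.045 * (125/0.09) * (1189*2.8^2/2)
L/D = 1388.88888889
rho*v^2/2 = 1189*7.84/2 = 4660.88
dP = 0.045 * 1388.88888889 * 4660.88
dP = 291305.0 Pa


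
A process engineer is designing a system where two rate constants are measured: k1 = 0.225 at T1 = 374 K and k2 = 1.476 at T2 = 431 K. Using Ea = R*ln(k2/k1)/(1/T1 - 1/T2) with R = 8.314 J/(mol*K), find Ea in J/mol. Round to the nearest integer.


Ea = R * ln(k2/k1) / (1/T1 - 1/T2)
ln(k2/k1) = ln(1.476/0.225) = 1.8809906
1/T1 - 1/T2 = 1/374 - 1/431 = 0.000353611177
Ea = 8.314 * 1.8809906 / 0.000353611177
Ea = 44225 J/mol


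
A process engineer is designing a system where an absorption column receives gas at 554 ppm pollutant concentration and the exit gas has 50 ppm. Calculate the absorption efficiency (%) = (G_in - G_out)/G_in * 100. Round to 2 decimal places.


Efficiency = (G_in - G_out) / G_in * 100%
Efficiency = (554 - 50) / 554 * 100
Efficiency = 504 / 554 * 100
Efficiency = 90.97%


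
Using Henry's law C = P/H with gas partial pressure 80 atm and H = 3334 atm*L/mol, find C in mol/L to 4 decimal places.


C = P / H
C = 80 / 3334
C = 0.0240 mol/L


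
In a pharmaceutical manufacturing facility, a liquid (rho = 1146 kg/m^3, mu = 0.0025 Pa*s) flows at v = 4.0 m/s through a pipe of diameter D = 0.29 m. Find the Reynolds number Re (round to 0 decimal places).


Re = rho * v * D / mu
Re = 1146 * 4.0 * 0.29 / 0.0025
Re = 1329.36 / 0.0025
Re = 531744


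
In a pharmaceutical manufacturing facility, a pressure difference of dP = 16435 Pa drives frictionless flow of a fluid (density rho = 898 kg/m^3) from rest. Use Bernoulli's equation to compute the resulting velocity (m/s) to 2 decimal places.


v = sqrt(2*dP/rho)
v = sqrt(2*16435/898)
v = sqrt(36.603563)
v = 6.05 m/s


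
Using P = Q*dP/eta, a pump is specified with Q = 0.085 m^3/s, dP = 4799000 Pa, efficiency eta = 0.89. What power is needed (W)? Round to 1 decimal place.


P = Q * dP / eta
P = 0.085 * 4799000 / 0.89
P = 407915.0 / 0.89
P = 458331.5 W


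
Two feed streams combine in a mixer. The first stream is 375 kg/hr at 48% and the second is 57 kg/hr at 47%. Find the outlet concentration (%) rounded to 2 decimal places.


Mass balance on solute: F1*x1 + F2*x2 = F3*x3
F3 = F1 + F2 = 375 + 57 = 432 kg/hr
x3 = (F1*x1 + F2*x2)/F3
x3 = (375*0.48 + 57*0.47) / 432
x3 = 47.87%


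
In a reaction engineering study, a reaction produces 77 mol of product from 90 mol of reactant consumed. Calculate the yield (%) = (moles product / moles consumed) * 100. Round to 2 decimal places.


Yield = (moles product / moles consumed) * 100%
Yield = (77 / 90) * 100
Yield = 0.8556 * 100
Yield = 85.56%


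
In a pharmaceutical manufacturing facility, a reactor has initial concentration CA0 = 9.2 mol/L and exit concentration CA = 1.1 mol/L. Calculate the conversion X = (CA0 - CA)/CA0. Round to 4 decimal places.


X = (CA0 - CA) / CA0
X = (9.2 - 1.1) / 9.2
X = 8.1 / 9.2
X = 0.8804


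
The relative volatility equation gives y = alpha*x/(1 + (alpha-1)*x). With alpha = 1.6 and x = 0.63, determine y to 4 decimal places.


y = alpha*x / (1 + (alpha-1)*x)
y = 1.6*0.63 / (1 + (1.6-1)*0.63)
y = 1.008 / (1 + 0.378)
y = 1.008 / 1.378
y = 0.7315


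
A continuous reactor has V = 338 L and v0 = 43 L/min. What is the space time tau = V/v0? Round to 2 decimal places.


tau = V / v0
tau = 338 / 43
tau = 7.86 min


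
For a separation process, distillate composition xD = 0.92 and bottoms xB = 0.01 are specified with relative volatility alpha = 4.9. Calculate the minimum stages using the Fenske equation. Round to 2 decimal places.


N_min = ln((xD*(1-xB))/(xB*(1-xD))) / ln(alpha)
Numerator inside ln: 0.9108 / 0.0008 = 1138.5
ln(1138.5) = 7.037467
ln(alpha) = ln(4.9) = 1.589235
N_min = 7.037467 / 1.589235 = 4.43


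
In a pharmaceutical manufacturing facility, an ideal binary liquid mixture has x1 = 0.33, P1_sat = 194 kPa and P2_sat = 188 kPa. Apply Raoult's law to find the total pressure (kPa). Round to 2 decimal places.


P = x1*P1_sat + x2*P2_sat
x2 = 1 - x1 = 1 - 0.33 = 0.67
P = 0.33*194 + 0.67*188
P = 64.02 + 125.96
P = 189.98 kPa


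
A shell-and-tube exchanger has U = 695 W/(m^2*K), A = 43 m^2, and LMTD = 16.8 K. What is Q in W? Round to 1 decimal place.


Q = U * A * LMTD
Q = 695 * 43 * 16.8
Q = 502068.0 W


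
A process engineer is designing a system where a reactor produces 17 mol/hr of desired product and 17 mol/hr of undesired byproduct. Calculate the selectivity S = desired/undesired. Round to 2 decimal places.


S = desired product rate / undesired product rate
S = 17 / 17
S = 1.00


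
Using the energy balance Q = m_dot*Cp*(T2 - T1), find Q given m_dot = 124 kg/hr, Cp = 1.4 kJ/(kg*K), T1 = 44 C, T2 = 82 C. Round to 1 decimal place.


Q = m_dot * Cp * (T2 - T1)
Q = 124 * 1.4 * (82 - 44)
Q = 124 * 1.4 * 38
Q = 6596.8 kJ/hr


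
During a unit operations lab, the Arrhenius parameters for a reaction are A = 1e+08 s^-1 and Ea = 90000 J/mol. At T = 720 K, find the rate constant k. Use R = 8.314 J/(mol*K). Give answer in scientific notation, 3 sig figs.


k = A * exp(-Ea/(R*T))
k = 1e+08 * exp(-90000 / (8.314 * 720))
k = 1e+08 * exp(-15.034881)
k = 2.95e+01


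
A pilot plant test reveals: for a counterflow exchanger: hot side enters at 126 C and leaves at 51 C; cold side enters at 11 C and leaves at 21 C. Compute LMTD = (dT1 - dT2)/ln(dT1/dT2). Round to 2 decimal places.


dT1 = Th_in - Tc_out = 126 - 21 = 105
dT2 = Th_out - Tc_in = 51 - 11 = 40
LMTD = (dT1 - dT2) / ln(dT1/dT2)
LMTD = (105 - 40) / ln(105/40)
LMTD = 67.35 K


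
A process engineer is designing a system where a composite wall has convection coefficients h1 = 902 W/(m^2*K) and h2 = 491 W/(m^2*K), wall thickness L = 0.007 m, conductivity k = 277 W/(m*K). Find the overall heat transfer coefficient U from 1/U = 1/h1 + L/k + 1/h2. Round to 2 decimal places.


1/U = 1/h1 + L/k + 1/h2
1/U = 1/902 + 0.007/277 + 1/491
1/U = 0.0011086475 + 2.52708e-05 + 0.0020366599
1/U = 0.0031705782
U = 315.40 W/(m^2*K)


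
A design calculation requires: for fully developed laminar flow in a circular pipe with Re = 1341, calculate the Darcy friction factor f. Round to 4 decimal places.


f = 64 / Re
f = 64 / 1341
f = 0.0477


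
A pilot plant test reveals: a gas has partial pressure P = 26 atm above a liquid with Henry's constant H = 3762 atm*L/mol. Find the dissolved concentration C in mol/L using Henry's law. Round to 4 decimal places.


C = P / H
C = 26 / 3762
C = 0.0069 mol/L


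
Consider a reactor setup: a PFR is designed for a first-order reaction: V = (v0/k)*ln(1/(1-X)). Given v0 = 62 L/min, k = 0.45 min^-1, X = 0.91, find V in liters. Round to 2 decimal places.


V = (v0/k) * ln(1/(1-X))
V = (62/0.45) * ln(1/(1-0.91))
V = 137.777778 * ln(11.111111)
V = 137.777778 * 2.407946
V = 331.76 L


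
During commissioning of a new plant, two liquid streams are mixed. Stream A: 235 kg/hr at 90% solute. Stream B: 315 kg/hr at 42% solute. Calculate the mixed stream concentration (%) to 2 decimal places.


Mass balance on solute: F1*x1 + F2*x2 = F3*x3
F3 = F1 + F2 = 235 + 315 = 550 kg/hr
x3 = (F1*x1 + F2*x2)/F3
x3 = (235*0.9 + 315*0.42) / 550
x3 = 62.51%


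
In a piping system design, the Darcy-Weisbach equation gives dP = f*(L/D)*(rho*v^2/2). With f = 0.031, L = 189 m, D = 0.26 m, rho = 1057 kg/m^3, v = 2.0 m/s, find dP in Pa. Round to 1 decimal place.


dP = f * (L/D) * (rho*v^2/2)
dP = 0.031 * (189/0.26) * (1057*2.0^2/2)
L/D = 726.92307692
rho*v^2/2 = 1057*4.0/2 = 2114.0
dP = 0.031 * 726.92307692 * 2114.0
dP = 47638.2 Pa


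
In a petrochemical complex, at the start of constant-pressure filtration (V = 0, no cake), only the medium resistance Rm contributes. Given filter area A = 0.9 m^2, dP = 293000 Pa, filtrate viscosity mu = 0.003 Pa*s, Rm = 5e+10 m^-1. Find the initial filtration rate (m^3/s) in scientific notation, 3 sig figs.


rate = A * dP / (mu * Rm)
rate = 0.9 * 293000 / (0.003 * 5e+10)
rate = 263700.0 / 1.500e+08
rate = 1.76e-03 m^3/s


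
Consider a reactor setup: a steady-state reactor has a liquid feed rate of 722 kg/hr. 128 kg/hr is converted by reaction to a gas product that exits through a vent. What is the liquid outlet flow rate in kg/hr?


Steady-state mass balance on the main outlet: F_out = F_in - F_removed
F_out = 722 - 128
F_out = 594 kg/hr


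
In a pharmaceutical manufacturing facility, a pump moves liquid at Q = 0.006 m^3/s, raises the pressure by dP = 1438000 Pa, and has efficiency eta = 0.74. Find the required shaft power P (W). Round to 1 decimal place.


P = Q * dP / eta
P = 0.006 * 1438000 / 0.74
P = 8628.0 / 0.74
P = 11659.5 W


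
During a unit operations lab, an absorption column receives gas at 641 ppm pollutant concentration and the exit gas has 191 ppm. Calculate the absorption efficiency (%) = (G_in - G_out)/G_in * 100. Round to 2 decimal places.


Efficiency = (G_in - G_out) / G_in * 100%
Efficiency = (641 - 191) / 641 * 100
Efficiency = 450 / 641 * 100
Efficiency = 70.20%


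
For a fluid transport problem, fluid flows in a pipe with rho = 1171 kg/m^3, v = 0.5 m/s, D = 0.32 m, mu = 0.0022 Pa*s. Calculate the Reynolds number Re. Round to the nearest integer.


Re = rho * v * D / mu
Re = 1171 * 0.5 * 0.32 / 0.0022
Re = 187.36 / 0.0022
Re = 85164


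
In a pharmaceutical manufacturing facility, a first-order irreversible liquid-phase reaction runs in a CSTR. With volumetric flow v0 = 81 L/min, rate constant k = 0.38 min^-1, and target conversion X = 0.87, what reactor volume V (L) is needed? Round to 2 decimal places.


V = v0 * X / (k * (1 - X))
V = 81 * 0.87 / (0.38 * (1 - 0.87))
V = 70.47 / (0.38 * 0.13)
V = 70.47 / 0.0494
V = 1426.52 L


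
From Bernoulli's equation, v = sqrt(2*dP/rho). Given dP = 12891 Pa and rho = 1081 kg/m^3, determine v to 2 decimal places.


v = sqrt(2*dP/rho)
v = sqrt(2*12891/1081)
v = sqrt(23.850139)
v = 4.88 m/s


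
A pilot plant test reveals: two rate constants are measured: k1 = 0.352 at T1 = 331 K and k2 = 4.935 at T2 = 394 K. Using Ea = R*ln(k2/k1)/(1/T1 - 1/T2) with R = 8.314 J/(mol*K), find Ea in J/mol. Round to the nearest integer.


Ea = R * ln(k2/k1) / (1/T1 - 1/T2)
ln(k2/k1) = ln(4.935/0.352) = 2.6404768
1/T1 - 1/T2 = 1/331 - 1/394 = 0.00048307697
Ea = 8.314 * 2.6404768 / 0.00048307697
Ea = 45444 J/mol


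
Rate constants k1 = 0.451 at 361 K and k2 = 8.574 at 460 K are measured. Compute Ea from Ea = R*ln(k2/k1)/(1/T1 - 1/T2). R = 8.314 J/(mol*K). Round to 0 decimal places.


Ea = R * ln(k2/k1) / (1/T1 - 1/T2)
ln(k2/k1) = ln(8.574/0.451) = 2.9450223
1/T1 - 1/T2 = 1/361 - 1/460 = 0.000596170059
Ea = 8.314 * 2.9450223 / 0.000596170059
Ea = 41070 J/mol


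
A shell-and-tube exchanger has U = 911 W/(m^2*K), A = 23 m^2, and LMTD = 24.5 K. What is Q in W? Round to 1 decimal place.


Q = U * A * LMTD
Q = 911 * 23 * 24.5
Q = 513348.5 W


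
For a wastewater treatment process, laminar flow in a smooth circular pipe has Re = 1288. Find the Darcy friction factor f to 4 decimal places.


f = 64 / Re
f = 64 / 1288
f = 0.0497


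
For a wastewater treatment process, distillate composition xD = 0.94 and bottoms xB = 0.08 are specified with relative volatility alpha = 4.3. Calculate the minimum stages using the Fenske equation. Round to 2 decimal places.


N_min = ln((xD*(1-xB))/(xB*(1-xD))) / ln(alpha)
Numerator inside ln: 0.8648 / 0.0048 = 180.166667
ln(180.166667) = 5.193882
ln(alpha) = ln(4.3) = 1.458615
N_min = 5.193882 / 1.458615 = 3.56


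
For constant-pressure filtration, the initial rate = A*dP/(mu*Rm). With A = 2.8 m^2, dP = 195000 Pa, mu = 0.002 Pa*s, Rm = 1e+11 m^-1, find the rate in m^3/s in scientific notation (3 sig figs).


rate = A * dP / (mu * Rm)
rate = 2.8 * 195000 / (0.002 * 1e+11)
rate = 546000.0 / 2.000e+08
rate = 2.73e-03 m^3/s


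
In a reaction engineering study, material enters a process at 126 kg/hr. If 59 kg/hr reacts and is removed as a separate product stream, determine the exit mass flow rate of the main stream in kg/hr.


Steady-state mass balance on the main outlet: F_out = F_in - F_removed
F_out = 126 - 59
F_out = 67 kg/hr


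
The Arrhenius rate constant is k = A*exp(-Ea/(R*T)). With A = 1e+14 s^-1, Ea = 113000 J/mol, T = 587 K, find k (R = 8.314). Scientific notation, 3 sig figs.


k = A * exp(-Ea/(R*T))
k = 1e+14 * exp(-113000 / (8.314 * 587))
k = 1e+14 * exp(-23.154229)
k = 8.80e+03


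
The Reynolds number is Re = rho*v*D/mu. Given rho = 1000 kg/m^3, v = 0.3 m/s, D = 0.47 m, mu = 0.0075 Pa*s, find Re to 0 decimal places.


Re = rho * v * D / mu
Re = 1000 * 0.3 * 0.47 / 0.0075
Re = 141.0 / 0.0075
Re = 18800


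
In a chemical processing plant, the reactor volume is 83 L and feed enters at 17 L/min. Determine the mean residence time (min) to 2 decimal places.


tau = V / v0
tau = 83 / 17
tau = 4.88 min


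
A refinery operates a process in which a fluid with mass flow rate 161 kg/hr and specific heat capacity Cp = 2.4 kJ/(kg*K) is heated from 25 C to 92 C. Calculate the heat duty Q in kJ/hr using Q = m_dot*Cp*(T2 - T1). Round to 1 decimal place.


Q = m_dot * Cp * (T2 - T1)
Q = 161 * 2.4 * (92 - 25)
Q = 161 * 2.4 * 67
Q = 25888.8 kJ/hr


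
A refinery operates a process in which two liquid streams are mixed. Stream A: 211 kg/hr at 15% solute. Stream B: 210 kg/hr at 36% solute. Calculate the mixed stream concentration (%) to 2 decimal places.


Mass balance on solute: F1*x1 + F2*x2 = F3*x3
F3 = F1 + F2 = 211 + 210 = 421 kg/hr
x3 = (F1*x1 + F2*x2)/F3
x3 = (211*0.15 + 210*0.36) / 421
x3 = 25.48%


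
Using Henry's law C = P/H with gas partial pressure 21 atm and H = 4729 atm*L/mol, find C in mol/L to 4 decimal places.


C = P / H
C = 21 / 4729
C = 0.0044 mol/L


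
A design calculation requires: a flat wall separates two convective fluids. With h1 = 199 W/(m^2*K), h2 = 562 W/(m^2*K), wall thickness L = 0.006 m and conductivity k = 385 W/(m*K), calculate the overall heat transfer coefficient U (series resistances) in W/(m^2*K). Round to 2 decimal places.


1/U = 1/h1 + L/k + 1/h2
1/U = 1/199 + 0.006/385 + 1/562
1/U = 0.0050251256 + 1.55844e-05 + 0.0017793594
1/U = 0.0068200694
U = 146.63 W/(m^2*K)


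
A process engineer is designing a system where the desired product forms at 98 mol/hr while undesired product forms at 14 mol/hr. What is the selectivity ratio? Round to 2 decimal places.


S = desired product rate / undesired product rate
S = 98 / 14
S = 7.00


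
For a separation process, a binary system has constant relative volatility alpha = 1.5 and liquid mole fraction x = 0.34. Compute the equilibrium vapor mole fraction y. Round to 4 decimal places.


y = alpha*x / (1 + (alpha-1)*x)
y = 1.5*0.34 / (1 + (1.5-1)*0.34)
y = 0.51 / (1 + 0.17)
y = 0.51 / 1.17
y = 0.4359


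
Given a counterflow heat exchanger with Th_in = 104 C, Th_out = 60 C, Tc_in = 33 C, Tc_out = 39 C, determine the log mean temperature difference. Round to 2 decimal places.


dT1 = Th_in - Tc_out = 104 - 39 = 65
dT2 = Th_out - Tc_in = 60 - 33 = 27
LMTD = (dT1 - dT2) / ln(dT1/dT2)
LMTD = (65 - 27) / ln(65/27)
LMTD = 43.25 K


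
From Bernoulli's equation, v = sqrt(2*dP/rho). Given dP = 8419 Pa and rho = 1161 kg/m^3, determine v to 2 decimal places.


v = sqrt(2*dP/rho)
v = sqrt(2*8419/1161)
v = sqrt(14.503015)
v = 3.81 m/s


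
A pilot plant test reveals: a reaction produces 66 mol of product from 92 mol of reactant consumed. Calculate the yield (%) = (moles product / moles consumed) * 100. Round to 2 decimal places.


Yield = (moles product / moles consumed) * 100%
Yield = (66 / 92) * 100
Yield = 0.7174 * 100
Yield = 71.74%


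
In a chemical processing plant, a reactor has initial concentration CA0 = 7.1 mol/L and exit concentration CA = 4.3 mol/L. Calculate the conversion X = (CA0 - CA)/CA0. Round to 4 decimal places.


X = (CA0 - CA) / CA0
X = (7.1 - 4.3) / 7.1
X = 2.8 / 7.1
X = 0.3944


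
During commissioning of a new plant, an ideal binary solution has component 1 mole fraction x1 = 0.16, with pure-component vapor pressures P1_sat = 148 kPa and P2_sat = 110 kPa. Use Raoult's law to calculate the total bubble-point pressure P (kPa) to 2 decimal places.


P = x1*P1_sat + x2*P2_sat
x2 = 1 - x1 = 1 - 0.16 = 0.84
P = 0.16*148 + 0.84*110
P = 23.68 + 92.4
P = 116.08 kPa


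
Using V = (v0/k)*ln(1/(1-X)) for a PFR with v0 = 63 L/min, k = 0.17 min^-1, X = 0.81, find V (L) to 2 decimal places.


V = (v0/k) * ln(1/(1-X))
V = (63/0.17) * ln(1/(1-0.81))
V = 370.588235 * ln(5.263158)
V = 370.588235 * 1.660731
V = 615.45 L


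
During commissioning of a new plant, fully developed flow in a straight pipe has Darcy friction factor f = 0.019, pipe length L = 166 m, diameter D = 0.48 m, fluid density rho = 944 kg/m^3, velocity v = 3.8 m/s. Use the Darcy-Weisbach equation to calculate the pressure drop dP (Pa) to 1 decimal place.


dP = f * (L/D) * (rho*v^2/2)
dP = 0.019 * (166/0.48) * (944*3.8^2/2)
L/D = 345.83333333
rho*v^2/2 = 944*14.44/2 = 6815.68
dP = 0.019 * 345.83333333 * 6815.68
dP = 44784.7 Pa


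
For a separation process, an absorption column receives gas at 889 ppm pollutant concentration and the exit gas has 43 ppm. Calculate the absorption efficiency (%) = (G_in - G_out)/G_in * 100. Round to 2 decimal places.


Efficiency = (G_in - G_out) / G_in * 100%
Efficiency = (889 - 43) / 889 * 100
Efficiency = 846 / 889 * 100
Efficiency = 95.16%


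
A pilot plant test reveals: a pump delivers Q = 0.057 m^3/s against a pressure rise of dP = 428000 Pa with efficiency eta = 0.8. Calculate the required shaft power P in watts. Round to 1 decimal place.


P = Q * dP / eta
P = 0.057 * 428000 / 0.8
P = 24396.0 / 0.8
P = 30495.0 W


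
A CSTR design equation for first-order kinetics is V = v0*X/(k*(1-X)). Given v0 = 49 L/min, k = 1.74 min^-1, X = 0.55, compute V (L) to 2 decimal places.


V = v0 * X / (k * (1 - X))
V = 49 * 0.55 / (1.74 * (1 - 0.55))
V = 26.95 / (1.74 * 0.45)
V = 26.95 / 0.783
V = 34.42 L


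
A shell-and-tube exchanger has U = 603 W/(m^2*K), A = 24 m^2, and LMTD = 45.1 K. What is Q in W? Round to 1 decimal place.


Q = U * A * LMTD
Q = 603 * 24 * 45.1
Q = 652687.2 W


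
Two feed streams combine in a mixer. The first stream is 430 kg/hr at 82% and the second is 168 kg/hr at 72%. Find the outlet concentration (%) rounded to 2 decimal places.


Mass balance on solute: F1*x1 + F2*x2 = F3*x3
F3 = F1 + F2 = 430 + 168 = 598 kg/hr
x3 = (F1*x1 + F2*x2)/F3
x3 = (430*0.82 + 168*0.72) / 598
x3 = 79.19%


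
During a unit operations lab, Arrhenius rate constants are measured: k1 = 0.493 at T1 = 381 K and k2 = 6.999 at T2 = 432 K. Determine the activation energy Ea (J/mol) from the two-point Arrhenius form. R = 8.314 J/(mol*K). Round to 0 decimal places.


Ea = R * ln(k2/k1) / (1/T1 - 1/T2)
ln(k2/k1) = ln(6.999/0.493) = 2.6530134
1/T1 - 1/T2 = 1/381 - 1/432 = 0.000309857101
Ea = 8.314 * 2.6530134 / 0.000309857101
Ea = 71185 J/mol


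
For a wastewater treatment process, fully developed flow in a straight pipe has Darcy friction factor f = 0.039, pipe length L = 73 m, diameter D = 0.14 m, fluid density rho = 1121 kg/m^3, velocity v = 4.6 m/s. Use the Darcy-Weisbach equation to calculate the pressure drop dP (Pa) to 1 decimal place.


dP = f * (L/D) * (rho*v^2/2)
dP = 0.039 * (73/0.14) * (1121*4.6^2/2)
L/D = 521.42857143
rho*v^2/2 = 1121*21.16/2 = 11860.18
dP = 0.039 * 521.42857143 * 11860.18
dP = 241185.2 Pa
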